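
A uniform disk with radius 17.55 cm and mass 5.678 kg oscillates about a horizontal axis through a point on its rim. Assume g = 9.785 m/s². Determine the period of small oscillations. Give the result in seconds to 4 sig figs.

I_cm = ½mr² = 0.087442 kg·m². The pivot is at distance d = 0.1755 m from the centre of mass.
By the parallel-axis theorem, I = I_cm + md² = 0.087442 + 0.17488 = 0.26233 kg·m².
T = 2π√(I/(mgd)) = 2π√(0.26233/(5.678 × 9.785 × 0.1755)) = 1.031 s.

1.031 s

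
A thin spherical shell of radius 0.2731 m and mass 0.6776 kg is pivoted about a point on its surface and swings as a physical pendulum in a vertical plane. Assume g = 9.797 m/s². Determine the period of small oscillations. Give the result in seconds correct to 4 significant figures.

I_cm = (2/3)mr² = 0.033692 kg·m². The pivot is at distance d = 0.2731 m from the centre of mass.
By the parallel-axis theorem, I = I_cm + md² = 0.033692 + 0.050538 = 0.084230 kg·m².
T = 2π√(I/(mgd)) = 2π√(0.084230/(0.6776 × 9.797 × 0.2731)) = 1.354 s.

1.354 s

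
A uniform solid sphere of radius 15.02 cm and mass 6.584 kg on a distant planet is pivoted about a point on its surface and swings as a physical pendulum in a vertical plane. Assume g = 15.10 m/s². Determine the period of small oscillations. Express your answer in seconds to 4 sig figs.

I_cm = (2/5)mr² = 0.059414 kg·m². The pivot is at distance d = 0.1502 m from the centre of mass.
By the parallel-axis theorem, I = I_cm + md² = 0.059414 + 0.14854 = 0.20795 kg·m².
T = 2π√(I/(mgd)) = 2π√(0.20795/(6.584 × 15.10 × 0.1502)) = 0.7415 s.

0.7415 s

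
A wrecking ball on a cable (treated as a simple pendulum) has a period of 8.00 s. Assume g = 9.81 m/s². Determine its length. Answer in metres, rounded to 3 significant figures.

15.9 m

From T = 2π√(L/g), L = gT²/(4π²) = 9.81 × 8.000²/(4π²) = 15.9 m.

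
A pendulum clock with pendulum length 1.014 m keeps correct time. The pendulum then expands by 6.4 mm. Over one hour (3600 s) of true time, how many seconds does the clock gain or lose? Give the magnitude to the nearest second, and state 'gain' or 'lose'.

lose 11 s

T ∝ √L, so T'/T = √(1.02040/1.014) = 1.00315.
In 3600 s of true time the clock registers 3600/1.00315 = 3588.7 s, so it loses 11 s.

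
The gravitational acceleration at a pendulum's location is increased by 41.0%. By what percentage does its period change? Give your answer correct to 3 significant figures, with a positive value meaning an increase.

-15.8%

T ∝ 1/√g, so T'/T = 1/√(1.410) = 0.8422.
Percentage change in T = (0.8422 − 1) × 100% = -15.8%.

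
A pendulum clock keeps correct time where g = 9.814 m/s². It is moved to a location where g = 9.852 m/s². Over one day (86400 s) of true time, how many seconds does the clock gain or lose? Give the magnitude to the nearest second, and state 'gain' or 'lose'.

gain 167 s

The clock's period scales as T ∝ 1/√g, so T'/T = √(9.814/9.852) = 0.998070.
In 86400 s of true time the clock registers 86400/0.998070 = 86567.1 s, so it gains 167 s.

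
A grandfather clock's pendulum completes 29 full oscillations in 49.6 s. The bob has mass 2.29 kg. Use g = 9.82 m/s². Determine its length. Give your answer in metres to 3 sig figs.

0.728 m

T = 49.6/29 = 1.710 s.
From T = 2π√(L/g), L = gT²/(4π²) = 9.82 × 1.710²/(4π²) = 0.728 m.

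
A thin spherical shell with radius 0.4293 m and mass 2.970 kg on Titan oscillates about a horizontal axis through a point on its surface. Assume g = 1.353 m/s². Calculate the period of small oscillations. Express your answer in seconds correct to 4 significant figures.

I_cm = (2/3)mr² = 0.36491 kg·m². The pivot is at distance d = 0.4293 m from the centre of mass.
By the parallel-axis theorem, I = I_cm + md² = 0.36491 + 0.54737 = 0.91228 kg·m².
T = 2π√(I/(mgd)) = 2π√(0.91228/(2.970 × 1.353 × 0.4293)) = 4.569 s.

4.569 s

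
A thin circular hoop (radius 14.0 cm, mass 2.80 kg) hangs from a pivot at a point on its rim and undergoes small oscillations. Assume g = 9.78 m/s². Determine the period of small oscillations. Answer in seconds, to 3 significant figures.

I_cm = mr² = 0.05488 kg·m². The pivot is at distance d = 0.140 m from the centre of mass.
By the parallel-axis theorem, I = I_cm + md² = 0.05488 + 0.05488 = 0.1098 kg·m².
T = 2π√(I/(mgd)) = 2π√(0.1098/(2.80 × 9.78 × 0.140)) = 1.06 s.

1.06 s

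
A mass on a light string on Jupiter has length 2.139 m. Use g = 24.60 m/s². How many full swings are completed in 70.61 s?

T = 2π√(L/g) = 2π√(2.139/24.60) = 1.8528 s.
Number of complete oscillations = ⌊70.61/1.8528⌋ = ⌊38.111⌋ = 38.

38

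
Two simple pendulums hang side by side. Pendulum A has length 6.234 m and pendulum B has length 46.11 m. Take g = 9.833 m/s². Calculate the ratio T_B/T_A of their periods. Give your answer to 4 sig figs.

T ∝ √L, so T_B/T_A = √(L_B/L_A) = √(46.11/6.234) = 2.720.

2.720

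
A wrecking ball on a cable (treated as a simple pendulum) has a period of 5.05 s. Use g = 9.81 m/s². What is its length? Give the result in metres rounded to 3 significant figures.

6.34 m

From T = 2π√(L/g), L = gT²/(4π²) = 9.81 × 5.050²/(4π²) = 6.34 m.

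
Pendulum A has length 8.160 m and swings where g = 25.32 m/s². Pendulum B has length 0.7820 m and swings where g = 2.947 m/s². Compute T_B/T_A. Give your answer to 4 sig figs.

T = 2π√(L/g), so T_B/T_A = √((L_B/g_B)/(L_A/g_A)) = √((0.7820/2.947)/(8.160/25.32)) = 0.9074.

0.9074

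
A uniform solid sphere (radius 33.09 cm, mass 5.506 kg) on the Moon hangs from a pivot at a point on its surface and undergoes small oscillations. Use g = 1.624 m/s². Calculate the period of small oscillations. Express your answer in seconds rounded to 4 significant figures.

I_cm = (2/5)mr² = 0.24115 kg·m². The pivot is at distance d = 0.3309 m from the centre of mass.
By the parallel-axis theorem, I = I_cm + md² = 0.24115 + 0.60288 = 0.84403 kg·m².
T = 2π√(I/(mgd)) = 2π√(0.84403/(5.506 × 1.624 × 0.3309)) = 3.356 s.

3.356 s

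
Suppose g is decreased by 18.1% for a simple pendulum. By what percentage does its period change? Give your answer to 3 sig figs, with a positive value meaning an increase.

T ∝ 1/√g, so T'/T = 1/√(0.8190) = 1.105.
Percentage change in T = (1.105 − 1) × 100% = 10.5%.

10.5%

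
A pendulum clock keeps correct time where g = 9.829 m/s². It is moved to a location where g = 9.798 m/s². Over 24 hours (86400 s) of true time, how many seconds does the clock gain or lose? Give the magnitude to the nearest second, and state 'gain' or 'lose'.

The clock's period scales as T ∝ 1/√g, so T'/T = √(9.829/9.798) = 1.00158.
In 86400 s of true time the clock registers 86400/1.00158 = 86263.6 s, so it loses 136 s.

lose 136 s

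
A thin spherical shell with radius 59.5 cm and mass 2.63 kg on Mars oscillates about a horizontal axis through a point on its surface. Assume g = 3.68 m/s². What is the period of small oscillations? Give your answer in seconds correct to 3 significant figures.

3.26 s

I_cm = (2/3)mr² = 0.6207 kg·m². The pivot is at distance d = 0.595 m from the centre of mass.
By the parallel-axis theorem, I = I_cm + md² = 0.6207 + 0.9311 = 1.552 kg·m².
T = 2π√(I/(mgd)) = 2π√(1.552/(2.63 × 3.68 × 0.595)) = 3.26 s.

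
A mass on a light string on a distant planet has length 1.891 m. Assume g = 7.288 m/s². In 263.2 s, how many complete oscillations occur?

T = 2π√(L/g) = 2π√(1.891/7.288) = 3.2005 s.
Number of complete oscillations = ⌊263.2/3.2005⌋ = ⌊82.236⌋ = 82.

82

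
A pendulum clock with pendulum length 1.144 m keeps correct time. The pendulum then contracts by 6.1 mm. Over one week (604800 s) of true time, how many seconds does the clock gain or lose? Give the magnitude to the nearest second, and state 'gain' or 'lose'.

gain 1619 s

T ∝ √L, so T'/T = √(1.13790/1.144) = 0.997330.
In 604800 s of true time the clock registers 604800/0.997330 = 606418.9 s, so it gains 1619 s.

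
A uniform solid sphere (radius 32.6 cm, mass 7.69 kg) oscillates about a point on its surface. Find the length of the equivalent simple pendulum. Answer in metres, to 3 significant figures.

The equivalent simple-pendulum length is L_eq = I/(md), where I is about the pivot and d = 0.3260 m.
I_cm = (2/5)mR² = 0.3269 kg·m², so I = I_cm + md² = 0.3269 + 0.8173 = 1.144 kg·m².
L_eq = 1.144/(7.69 × 0.3260) = 0.456 m.

0.456 m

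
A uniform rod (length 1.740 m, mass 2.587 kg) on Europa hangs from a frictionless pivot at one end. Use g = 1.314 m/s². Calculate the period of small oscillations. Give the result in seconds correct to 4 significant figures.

For a physical pendulum T = 2π√(I/(mgd)), with d = 0.87000 m from pivot to centre of mass.
I_cm = mL²/12 = 2.587 × 1.740²/12 = 0.65270 kg·m²; I = I_cm + md² = 0.65270 + 2.587 × 0.87000² = 2.6108 kg·m².
T = 2π√(2.6108/(2.587 × 1.314 × 0.87000)) = 5.904 s.

5.904 s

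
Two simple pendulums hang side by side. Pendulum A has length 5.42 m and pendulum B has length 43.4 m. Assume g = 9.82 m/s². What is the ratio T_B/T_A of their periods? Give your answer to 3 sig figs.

T ∝ √L, so T_B/T_A = √(L_B/L_A) = √(43.4/5.42) = 2.83.

2.83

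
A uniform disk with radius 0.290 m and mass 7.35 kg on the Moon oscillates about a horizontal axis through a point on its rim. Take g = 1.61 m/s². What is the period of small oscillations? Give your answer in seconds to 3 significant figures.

3.27 s

I_cm = ½mr² = 0.3091 kg·m². The pivot is at distance d = 0.290 m from the centre of mass.
By the parallel-axis theorem, I = I_cm + md² = 0.3091 + 0.6181 = 0.9272 kg·m².
T = 2π√(I/(mgd)) = 2π√(0.9272/(7.35 × 1.61 × 0.290)) = 3.27 s.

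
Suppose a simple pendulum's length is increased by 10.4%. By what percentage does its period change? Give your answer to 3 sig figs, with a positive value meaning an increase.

T ∝ √L, so T'/T = √(1.104) = 1.051.
Percentage change in T = (1.051 − 1) × 100% = 5.07%.

5.07%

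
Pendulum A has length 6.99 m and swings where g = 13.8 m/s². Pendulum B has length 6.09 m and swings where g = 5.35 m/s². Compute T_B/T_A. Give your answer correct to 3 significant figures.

T = 2π√(L/g), so T_B/T_A = √((L_B/g_B)/(L_A/g_A)) = √((6.09/5.35)/(6.99/13.8)) = 1.50.

1.50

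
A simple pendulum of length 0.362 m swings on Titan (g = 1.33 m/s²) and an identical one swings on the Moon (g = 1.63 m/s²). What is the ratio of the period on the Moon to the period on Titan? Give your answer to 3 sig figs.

T ∝ 1/√g, so T₂/T₁ = √(g₁/g₂) = √(1.33/1.63) = 0.903.

0.903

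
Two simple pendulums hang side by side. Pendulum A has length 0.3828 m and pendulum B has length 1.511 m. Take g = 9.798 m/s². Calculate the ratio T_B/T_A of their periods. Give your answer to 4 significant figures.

1.987

T ∝ √L, so T_B/T_A = √(L_B/L_A) = √(1.511/0.3828) = 1.987.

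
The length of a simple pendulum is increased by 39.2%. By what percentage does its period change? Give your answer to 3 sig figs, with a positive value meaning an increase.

T ∝ √L, so T'/T = √(1.392) = 1.180.
Percentage change in T = (1.180 − 1) × 100% = 18.0%.

18.0%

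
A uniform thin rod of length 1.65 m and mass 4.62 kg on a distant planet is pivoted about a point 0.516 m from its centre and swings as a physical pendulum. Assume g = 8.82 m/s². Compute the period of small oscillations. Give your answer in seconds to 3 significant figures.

2.07 s

For a physical pendulum T = 2π√(I/(mgd)), with d = 0.5160 m from pivot to centre of mass.
I_cm = mL²/12 = 4.62 × 1.65²/12 = 1.048 kg·m²; I = I_cm + md² = 1.048 + 4.62 × 0.5160² = 2.278 kg·m².
T = 2π√(2.278/(4.62 × 8.82 × 0.5160)) = 2.07 s.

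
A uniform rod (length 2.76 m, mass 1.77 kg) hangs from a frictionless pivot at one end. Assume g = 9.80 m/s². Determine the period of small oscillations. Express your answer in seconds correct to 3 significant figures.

For a physical pendulum T = 2π√(I/(mgd)), with d = 1.380 m from pivot to centre of mass.
I_cm = mL²/12 = 1.77 × 2.76²/12 = 1.124 kg·m²; I = I_cm + md² = 1.124 + 1.77 × 1.380² = 4.494 kg·m².
T = 2π√(4.494/(1.77 × 9.80 × 1.380)) = 2.72 s.

2.72 s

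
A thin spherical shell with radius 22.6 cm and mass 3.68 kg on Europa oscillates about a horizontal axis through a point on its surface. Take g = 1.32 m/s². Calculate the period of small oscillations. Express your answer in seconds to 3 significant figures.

3.36 s

I_cm = (2/3)mr² = 0.1253 kg·m². The pivot is at distance d = 0.226 m from the centre of mass.
By the parallel-axis theorem, I = I_cm + md² = 0.1253 + 0.1880 = 0.3133 kg·m².
T = 2π√(I/(mgd)) = 2π√(0.3133/(3.68 × 1.32 × 0.226)) = 3.36 s.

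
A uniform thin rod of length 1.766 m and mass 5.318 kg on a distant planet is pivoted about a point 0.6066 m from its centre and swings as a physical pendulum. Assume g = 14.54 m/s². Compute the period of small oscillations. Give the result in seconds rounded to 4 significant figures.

1.676 s

For a physical pendulum T = 2π√(I/(mgd)), with d = 0.60660 m from pivot to centre of mass.
I_cm = mL²/12 = 5.318 × 1.766²/12 = 1.3821 kg·m²; I = I_cm + md² = 1.3821 + 5.318 × 0.60660² = 3.3390 kg·m².
T = 2π√(3.3390/(5.318 × 14.54 × 0.60660)) = 1.676 s.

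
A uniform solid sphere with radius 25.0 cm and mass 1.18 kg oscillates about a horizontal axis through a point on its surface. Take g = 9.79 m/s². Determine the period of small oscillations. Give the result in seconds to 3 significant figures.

I_cm = (2/5)mr² = 0.02950 kg·m². The pivot is at distance d = 0.250 m from the centre of mass.
By the parallel-axis theorem, I = I_cm + md² = 0.02950 + 0.07375 = 0.1032 kg·m².
T = 2π√(I/(mgd)) = 2π√(0.1032/(1.18 × 9.79 × 0.250)) = 1.19 s.

1.19 s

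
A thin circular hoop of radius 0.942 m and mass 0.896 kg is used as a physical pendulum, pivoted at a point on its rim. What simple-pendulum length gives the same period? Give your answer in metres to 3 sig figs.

The equivalent simple-pendulum length is L_eq = I/(md), where I is about the pivot and d = 0.9420 m.
I_cm = mR² = 0.7951 kg·m², so I = I_cm + md² = 0.7951 + 0.7951 = 1.590 kg·m².
L_eq = 1.590/(0.896 × 0.9420) = 1.88 m.

1.88 m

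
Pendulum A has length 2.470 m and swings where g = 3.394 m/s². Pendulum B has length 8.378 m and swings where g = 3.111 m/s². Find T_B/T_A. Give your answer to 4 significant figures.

T = 2π√(L/g), so T_B/T_A = √((L_B/g_B)/(L_A/g_A)) = √((8.378/3.111)/(2.470/3.394)) = 1.924.

1.924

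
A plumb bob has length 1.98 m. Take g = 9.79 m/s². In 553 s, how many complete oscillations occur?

T = 2π√(L/g) = 2π√(1.98/9.79) = 2.826 s.
Number of complete oscillations = ⌊553/2.826⌋ = ⌊195.7⌋ = 195.

195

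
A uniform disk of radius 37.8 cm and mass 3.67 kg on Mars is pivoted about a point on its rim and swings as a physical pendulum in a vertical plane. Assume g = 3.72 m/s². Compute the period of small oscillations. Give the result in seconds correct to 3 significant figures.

2.45 s

I_cm = ½mr² = 0.2622 kg·m². The pivot is at distance d = 0.378 m from the centre of mass.
By the parallel-axis theorem, I = I_cm + md² = 0.2622 + 0.5244 = 0.7866 kg·m².
T = 2π√(I/(mgd)) = 2π√(0.7866/(3.67 × 3.72 × 0.378)) = 2.45 s.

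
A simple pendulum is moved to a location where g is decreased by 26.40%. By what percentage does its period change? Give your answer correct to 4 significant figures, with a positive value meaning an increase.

16.56%

T ∝ 1/√g, so T'/T = 1/√(0.73600) = 1.1656.
Percentage change in T = (1.1656 − 1) × 100% = 16.56%.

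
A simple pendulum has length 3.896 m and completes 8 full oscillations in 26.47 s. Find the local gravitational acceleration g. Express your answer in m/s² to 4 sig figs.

T = 26.47/8 = 3.3087 s.
From T = 2π√(L/g), g = 4π²L/T² = 4π² × 3.896/3.3087² = 14.05 m/s².

14.05 m/s²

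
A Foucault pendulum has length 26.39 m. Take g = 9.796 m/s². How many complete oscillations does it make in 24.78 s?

2

T = 2π√(L/g) = 2π√(26.39/9.796) = 10.313 s.
Number of complete oscillations = ⌊24.78/10.313⌋ = ⌊2.4028⌋ = 2.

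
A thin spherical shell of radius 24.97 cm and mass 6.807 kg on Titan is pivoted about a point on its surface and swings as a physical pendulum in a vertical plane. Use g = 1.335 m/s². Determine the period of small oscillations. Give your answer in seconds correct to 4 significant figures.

I_cm = (2/3)mr² = 0.28294 kg·m². The pivot is at distance d = 0.2497 m from the centre of mass.
By the parallel-axis theorem, I = I_cm + md² = 0.28294 + 0.42442 = 0.70736 kg·m².
T = 2π√(I/(mgd)) = 2π√(0.70736/(6.807 × 1.335 × 0.2497)) = 3.508 s.

3.508 s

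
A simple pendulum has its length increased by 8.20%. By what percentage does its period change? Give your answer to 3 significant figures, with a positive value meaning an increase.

T ∝ √L, so T'/T = √(1.082) = 1.040.
Percentage change in T = (1.040 − 1) × 100% = 4.02%.

4.02%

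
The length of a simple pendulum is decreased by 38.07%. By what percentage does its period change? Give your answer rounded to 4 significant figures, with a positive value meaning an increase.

-21.30%

T ∝ √L, so T'/T = √(0.61930) = 0.78696.
Percentage change in T = (0.78696 − 1) × 100% = -21.30%.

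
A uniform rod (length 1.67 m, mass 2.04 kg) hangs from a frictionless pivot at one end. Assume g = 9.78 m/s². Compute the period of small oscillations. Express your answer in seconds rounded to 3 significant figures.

For a physical pendulum T = 2π√(I/(mgd)), with d = 0.8350 m from pivot to centre of mass.
I_cm = mL²/12 = 2.04 × 1.67²/12 = 0.4741 kg·m²; I = I_cm + md² = 0.4741 + 2.04 × 0.8350² = 1.896 kg·m².
T = 2π√(1.896/(2.04 × 9.78 × 0.8350)) = 2.12 s.

2.12 s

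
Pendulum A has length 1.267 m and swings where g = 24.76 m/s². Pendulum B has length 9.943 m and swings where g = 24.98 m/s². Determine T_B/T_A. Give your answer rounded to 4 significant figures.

T = 2π√(L/g), so T_B/T_A = √((L_B/g_B)/(L_A/g_A)) = √((9.943/24.98)/(1.267/24.76)) = 2.789.

2.789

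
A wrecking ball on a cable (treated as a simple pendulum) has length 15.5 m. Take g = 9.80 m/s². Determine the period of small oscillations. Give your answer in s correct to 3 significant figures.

T = 2π√(L/g) = 2π√(15.5/9.80) = 2π × 1.258 = 7.90 s.

7.90 s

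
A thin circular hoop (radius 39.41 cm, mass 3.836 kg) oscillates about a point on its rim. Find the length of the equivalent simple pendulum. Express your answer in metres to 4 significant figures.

The equivalent simple-pendulum length is L_eq = I/(md), where I is about the pivot and d = 0.39410 m.
I_cm = mR² = 0.59579 kg·m², so I = I_cm + md² = 0.59579 + 0.59579 = 1.1916 kg·m².
L_eq = 1.1916/(3.836 × 0.39410) = 0.7882 m.

0.7882 m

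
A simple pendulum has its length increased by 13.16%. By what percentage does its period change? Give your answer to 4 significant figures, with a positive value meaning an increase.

6.377%

T ∝ √L, so T'/T = √(1.1316) = 1.0638.
Percentage change in T = (1.0638 − 1) × 100% = 6.377%.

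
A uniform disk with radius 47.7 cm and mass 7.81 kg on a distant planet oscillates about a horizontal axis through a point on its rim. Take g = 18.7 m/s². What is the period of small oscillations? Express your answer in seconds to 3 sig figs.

I_cm = ½mr² = 0.8885 kg·m². The pivot is at distance d = 0.477 m from the centre of mass.
By the parallel-axis theorem, I = I_cm + md² = 0.8885 + 1.777 = 2.666 kg·m².
T = 2π√(I/(mgd)) = 2π√(2.666/(7.81 × 18.7 × 0.477)) = 1.23 s.

1.23 s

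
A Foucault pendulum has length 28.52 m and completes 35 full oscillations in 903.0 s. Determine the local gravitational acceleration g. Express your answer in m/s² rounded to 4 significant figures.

1.691 m/s²

T = 903.0/35 = 25.800 s.
From T = 2π√(L/g), g = 4π²L/T² = 4π² × 28.52/25.800² = 1.691 m/s².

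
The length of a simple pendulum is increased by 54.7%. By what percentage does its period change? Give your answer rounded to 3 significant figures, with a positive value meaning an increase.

24.4%

T ∝ √L, so T'/T = √(1.547) = 1.244.
Percentage change in T = (1.244 − 1) × 100% = 24.4%.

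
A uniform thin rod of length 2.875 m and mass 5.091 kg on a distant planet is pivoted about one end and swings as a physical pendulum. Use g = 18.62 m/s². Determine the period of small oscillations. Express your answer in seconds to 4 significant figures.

For a physical pendulum T = 2π√(I/(mgd)), with d = 1.4375 m from pivot to centre of mass.
I_cm = mL²/12 = 5.091 × 2.875²/12 = 3.5067 kg·m²; I = I_cm + md² = 3.5067 + 5.091 × 1.4375² = 14.027 kg·m².
T = 2π√(14.027/(5.091 × 18.62 × 1.4375)) = 2.016 s.

2.016 s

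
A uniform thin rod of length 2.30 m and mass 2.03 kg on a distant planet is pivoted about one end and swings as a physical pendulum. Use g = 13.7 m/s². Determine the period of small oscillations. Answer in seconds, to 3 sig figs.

For a physical pendulum T = 2π√(I/(mgd)), with d = 1.150 m from pivot to centre of mass.
I_cm = mL²/12 = 2.03 × 2.30²/12 = 0.8949 kg·m²; I = I_cm + md² = 0.8949 + 2.03 × 1.150² = 3.580 kg·m².
T = 2π√(3.580/(2.03 × 13.7 × 1.150)) = 2.10 s.

2.10 s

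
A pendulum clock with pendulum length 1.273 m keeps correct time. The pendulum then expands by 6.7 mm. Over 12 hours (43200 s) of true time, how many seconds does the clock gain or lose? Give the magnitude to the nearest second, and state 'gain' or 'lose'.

T ∝ √L, so T'/T = √(1.27970/1.273) = 1.00263.
In 43200 s of true time the clock registers 43200/1.00263 = 43086.8 s, so it loses 113 s.

lose 113 s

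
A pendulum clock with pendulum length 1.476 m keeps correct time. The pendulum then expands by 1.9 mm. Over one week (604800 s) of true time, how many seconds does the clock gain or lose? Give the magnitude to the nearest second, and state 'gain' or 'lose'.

lose 389 s

T ∝ √L, so T'/T = √(1.47790/1.476) = 1.00064.
In 604800 s of true time the clock registers 604800/1.00064 = 604411.1 s, so it loses 389 s.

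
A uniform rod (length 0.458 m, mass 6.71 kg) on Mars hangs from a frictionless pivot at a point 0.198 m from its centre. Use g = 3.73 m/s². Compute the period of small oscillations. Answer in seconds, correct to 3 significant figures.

1.74 s

For a physical pendulum T = 2π√(I/(mgd)), with d = 0.1980 m from pivot to centre of mass.
I_cm = mL²/12 = 6.71 × 0.458²/12 = 0.1173 kg·m²; I = I_cm + md² = 0.1173 + 6.71 × 0.1980² = 0.3804 kg·m².
T = 2π√(0.3804/(6.71 × 3.73 × 0.1980)) = 1.74 s.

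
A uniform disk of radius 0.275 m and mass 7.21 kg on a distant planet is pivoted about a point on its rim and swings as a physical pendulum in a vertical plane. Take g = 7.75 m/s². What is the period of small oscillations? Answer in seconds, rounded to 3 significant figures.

1.45 s

I_cm = ½mr² = 0.2726 kg·m². The pivot is at distance d = 0.275 m from the centre of mass.
By the parallel-axis theorem, I = I_cm + md² = 0.2726 + 0.5453 = 0.8179 kg·m².
T = 2π√(I/(mgd)) = 2π√(0.8179/(7.21 × 7.75 × 0.275)) = 1.45 s.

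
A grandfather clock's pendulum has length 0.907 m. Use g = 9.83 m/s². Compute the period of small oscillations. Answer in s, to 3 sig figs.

1.91 s

T = 2π√(L/g) = 2π√(0.907/9.83) = 2π × 0.3038 = 1.91 s.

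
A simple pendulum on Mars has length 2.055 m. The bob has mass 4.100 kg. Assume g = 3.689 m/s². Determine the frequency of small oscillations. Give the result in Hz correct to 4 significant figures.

T = 2π√(L/g) = 2π√(2.055/3.689) = 4.6896 s, so f = 1/T = 0.2132 Hz.

0.2132 Hz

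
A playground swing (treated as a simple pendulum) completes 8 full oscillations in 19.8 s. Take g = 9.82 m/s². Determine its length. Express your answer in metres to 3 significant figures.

1.52 m

T = 19.8/8 = 2.475 s.
From T = 2π√(L/g), L = gT²/(4π²) = 9.82 × 2.475²/(4π²) = 1.52 m.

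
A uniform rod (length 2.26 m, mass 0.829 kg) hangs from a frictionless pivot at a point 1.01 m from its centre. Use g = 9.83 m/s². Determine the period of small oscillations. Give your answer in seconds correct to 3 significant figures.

2.40 s

For a physical pendulum T = 2π√(I/(mgd)), with d = 1.010 m from pivot to centre of mass.
I_cm = mL²/12 = 0.829 × 2.26²/12 = 0.3529 kg·m²; I = I_cm + md² = 0.3529 + 0.829 × 1.010² = 1.199 kg·m².
T = 2π√(1.199/(0.829 × 9.83 × 1.010)) = 2.40 s.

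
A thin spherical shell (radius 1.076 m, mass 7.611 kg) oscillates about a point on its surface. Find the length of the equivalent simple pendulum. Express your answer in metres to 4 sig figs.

1.793 m

The equivalent simple-pendulum length is L_eq = I/(md), where I is about the pivot and d = 1.0760 m.
I_cm = (2/3)mR² = 5.8746 kg·m², so I = I_cm + md² = 5.8746 + 8.8118 = 14.686 kg·m².
L_eq = 14.686/(7.611 × 1.0760) = 1.793 m.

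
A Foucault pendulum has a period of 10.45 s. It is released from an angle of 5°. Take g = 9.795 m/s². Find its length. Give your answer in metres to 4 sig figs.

27.09 m

From T = 2π√(L/g), L = gT²/(4π²) = 9.795 × 10.450²/(4π²) = 27.09 m.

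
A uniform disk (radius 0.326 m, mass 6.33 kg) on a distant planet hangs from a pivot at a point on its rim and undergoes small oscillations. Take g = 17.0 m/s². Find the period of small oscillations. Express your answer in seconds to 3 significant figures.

1.07 s

I_cm = ½mr² = 0.3364 kg·m². The pivot is at distance d = 0.326 m from the centre of mass.
By the parallel-axis theorem, I = I_cm + md² = 0.3364 + 0.6727 = 1.009 kg·m².
T = 2π√(I/(mgd)) = 2π√(1.009/(6.33 × 17.0 × 0.326)) = 1.07 s.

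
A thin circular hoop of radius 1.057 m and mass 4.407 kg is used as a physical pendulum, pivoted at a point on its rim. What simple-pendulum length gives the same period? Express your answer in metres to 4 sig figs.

The equivalent simple-pendulum length is L_eq = I/(md), where I is about the pivot and d = 1.0570 m.
I_cm = mR² = 4.9237 kg·m², so I = I_cm + md² = 4.9237 + 4.9237 = 9.8474 kg·m².
L_eq = 9.8474/(4.407 × 1.0570) = 2.114 m.

2.114 m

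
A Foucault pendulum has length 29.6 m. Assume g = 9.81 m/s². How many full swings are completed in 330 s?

30

T = 2π√(L/g) = 2π√(29.6/9.81) = 10.91 s.
Number of complete oscillations = ⌊330/10.91⌋ = ⌊30.24⌋ = 30.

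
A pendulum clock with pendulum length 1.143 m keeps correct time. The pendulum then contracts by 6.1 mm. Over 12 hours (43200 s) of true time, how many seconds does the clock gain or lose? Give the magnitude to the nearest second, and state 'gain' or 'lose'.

T ∝ √L, so T'/T = √(1.13690/1.143) = 0.997328.
In 43200 s of true time the clock registers 43200/0.997328 = 43315.7 s, so it gains 116 s.

gain 116 s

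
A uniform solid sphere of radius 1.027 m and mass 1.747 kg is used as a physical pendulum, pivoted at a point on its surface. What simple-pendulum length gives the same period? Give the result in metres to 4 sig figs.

1.438 m

The equivalent simple-pendulum length is L_eq = I/(md), where I is about the pivot and d = 1.0270 m.
I_cm = (2/5)mR² = 0.73704 kg·m², so I = I_cm + md² = 0.73704 + 1.8426 = 2.5797 kg·m².
L_eq = 2.5797/(1.747 × 1.0270) = 1.438 m.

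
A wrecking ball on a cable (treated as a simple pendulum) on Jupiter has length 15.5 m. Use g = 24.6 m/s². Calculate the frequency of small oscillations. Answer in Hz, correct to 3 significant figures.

0.201 Hz

T = 2π√(L/g) = 2π√(15.5/24.6) = 4.987 s, so f = 1/T = 0.201 Hz.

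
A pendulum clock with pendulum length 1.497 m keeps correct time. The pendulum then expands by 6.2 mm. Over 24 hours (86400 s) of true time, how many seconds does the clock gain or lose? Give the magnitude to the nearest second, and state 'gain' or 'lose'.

lose 178 s

T ∝ √L, so T'/T = √(1.50320/1.497) = 1.00207.
In 86400 s of true time the clock registers 86400/1.00207 = 86221.6 s, so it loses 178 s.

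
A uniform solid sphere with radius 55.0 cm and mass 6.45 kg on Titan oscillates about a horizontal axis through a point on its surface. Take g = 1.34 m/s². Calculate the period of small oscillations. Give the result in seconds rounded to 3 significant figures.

I_cm = (2/5)mr² = 0.7805 kg·m². The pivot is at distance d = 0.550 m from the centre of mass.
By the parallel-axis theorem, I = I_cm + md² = 0.7805 + 1.951 = 2.732 kg·m².
T = 2π√(I/(mgd)) = 2π√(2.732/(6.45 × 1.34 × 0.550)) = 4.76 s.

4.76 s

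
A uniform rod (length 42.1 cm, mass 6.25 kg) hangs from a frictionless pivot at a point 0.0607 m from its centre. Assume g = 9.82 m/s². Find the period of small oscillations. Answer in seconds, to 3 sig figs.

For a physical pendulum T = 2π√(I/(mgd)), with d = 0.06070 m from pivot to centre of mass.
I_cm = mL²/12 = 6.25 × 0.421²/12 = 0.09231 kg·m²; I = I_cm + md² = 0.09231 + 6.25 × 0.06070² = 0.1153 kg·m².
T = 2π√(0.1153/(6.25 × 9.82 × 0.06070)) = 1.11 s.

1.11 s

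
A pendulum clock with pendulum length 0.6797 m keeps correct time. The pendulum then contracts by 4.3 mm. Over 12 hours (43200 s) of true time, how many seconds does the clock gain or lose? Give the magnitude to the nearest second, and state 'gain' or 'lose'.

T ∝ √L, so T'/T = √(0.67540/0.6797) = 0.996832.
In 43200 s of true time the clock registers 43200/0.996832 = 43337.3 s, so it gains 137 s.

gain 137 s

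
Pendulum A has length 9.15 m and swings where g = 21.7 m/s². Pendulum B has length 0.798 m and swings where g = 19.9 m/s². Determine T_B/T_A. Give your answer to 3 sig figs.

T = 2π√(L/g), so T_B/T_A = √((L_B/g_B)/(L_A/g_A)) = √((0.798/19.9)/(9.15/21.7)) = 0.308.

0.308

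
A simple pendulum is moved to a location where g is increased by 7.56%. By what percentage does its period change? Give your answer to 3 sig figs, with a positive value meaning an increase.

T ∝ 1/√g, so T'/T = 1/√(1.076) = 0.9642.
Percentage change in T = (0.9642 − 1) × 100% = -3.58%.

-3.58%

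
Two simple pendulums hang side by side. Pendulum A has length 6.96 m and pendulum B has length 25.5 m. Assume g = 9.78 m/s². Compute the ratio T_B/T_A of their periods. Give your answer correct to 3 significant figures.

T ∝ √L, so T_B/T_A = √(L_B/L_A) = √(25.5/6.96) = 1.91.

1.91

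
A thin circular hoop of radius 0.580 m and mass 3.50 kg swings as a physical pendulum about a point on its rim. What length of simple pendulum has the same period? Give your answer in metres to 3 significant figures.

The equivalent simple-pendulum length is L_eq = I/(md), where I is about the pivot and d = 0.5800 m.
I_cm = mR² = 1.177 kg·m², so I = I_cm + md² = 1.177 + 1.177 = 2.355 kg·m².
L_eq = 2.355/(3.50 × 0.5800) = 1.16 m.

1.16 m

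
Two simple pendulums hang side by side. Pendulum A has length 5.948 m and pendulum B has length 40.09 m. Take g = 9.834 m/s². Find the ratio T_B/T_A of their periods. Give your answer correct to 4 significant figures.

T ∝ √L, so T_B/T_A = √(L_B/L_A) = √(40.09/5.948) = 2.596.

2.596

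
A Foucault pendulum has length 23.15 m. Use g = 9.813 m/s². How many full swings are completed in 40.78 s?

T = 2π√(L/g) = 2π√(23.15/9.813) = 9.6506 s.
Number of complete oscillations = ⌊40.78/9.6506⌋ = ⌊4.2256⌋ = 4.

4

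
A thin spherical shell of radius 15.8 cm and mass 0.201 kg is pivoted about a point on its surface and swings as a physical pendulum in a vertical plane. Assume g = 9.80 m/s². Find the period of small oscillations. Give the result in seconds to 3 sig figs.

1.03 s

I_cm = (2/3)mr² = 0.003345 kg·m². The pivot is at distance d = 0.158 m from the centre of mass.
By the parallel-axis theorem, I = I_cm + md² = 0.003345 + 0.005018 = 0.008363 kg·m².
T = 2π√(I/(mgd)) = 2π√(0.008363/(0.201 × 9.80 × 0.158)) = 1.03 s.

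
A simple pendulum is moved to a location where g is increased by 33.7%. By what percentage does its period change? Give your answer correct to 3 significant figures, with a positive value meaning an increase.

-13.5%

T ∝ 1/√g, so T'/T = 1/√(1.337) = 0.8648.
Percentage change in T = (0.8648 − 1) × 100% = -13.5%.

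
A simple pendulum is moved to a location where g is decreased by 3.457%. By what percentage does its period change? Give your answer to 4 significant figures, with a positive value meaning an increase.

1.775%

T ∝ 1/√g, so T'/T = 1/√(0.96543) = 1.0177.
Percentage change in T = (1.0177 − 1) × 100% = 1.775%.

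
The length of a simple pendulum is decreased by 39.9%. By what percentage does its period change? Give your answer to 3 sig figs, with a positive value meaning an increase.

T ∝ √L, so T'/T = √(0.6010) = 0.7752.
Percentage change in T = (0.7752 − 1) × 100% = -22.5%.

-22.5%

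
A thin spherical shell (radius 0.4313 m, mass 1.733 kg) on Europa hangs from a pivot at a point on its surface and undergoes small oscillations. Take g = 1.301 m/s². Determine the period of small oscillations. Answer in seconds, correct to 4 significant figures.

I_cm = (2/3)mr² = 0.21491 kg·m². The pivot is at distance d = 0.4313 m from the centre of mass.
By the parallel-axis theorem, I = I_cm + md² = 0.21491 + 0.32237 = 0.53729 kg·m².
T = 2π√(I/(mgd)) = 2π√(0.53729/(1.733 × 1.301 × 0.4313)) = 4.670 s.

4.670 s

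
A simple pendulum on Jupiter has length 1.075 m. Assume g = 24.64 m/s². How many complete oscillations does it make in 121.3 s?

92

T = 2π√(L/g) = 2π√(1.075/24.64) = 1.3124 s.
Number of complete oscillations = ⌊121.3/1.3124⌋ = ⌊92.427⌋ = 92.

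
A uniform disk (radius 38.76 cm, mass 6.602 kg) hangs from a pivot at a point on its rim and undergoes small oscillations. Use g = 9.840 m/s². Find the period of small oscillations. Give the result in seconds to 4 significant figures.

I_cm = ½mr² = 0.49592 kg·m². The pivot is at distance d = 0.3876 m from the centre of mass.
By the parallel-axis theorem, I = I_cm + md² = 0.49592 + 0.99184 = 1.4878 kg·m².
T = 2π√(I/(mgd)) = 2π√(1.4878/(6.602 × 9.840 × 0.3876)) = 1.527 s.

1.527 s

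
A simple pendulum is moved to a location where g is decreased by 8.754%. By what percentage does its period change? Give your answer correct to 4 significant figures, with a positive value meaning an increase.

T ∝ 1/√g, so T'/T = 1/√(0.91246) = 1.0469.
Percentage change in T = (1.0469 − 1) × 100% = 4.687%.

4.687%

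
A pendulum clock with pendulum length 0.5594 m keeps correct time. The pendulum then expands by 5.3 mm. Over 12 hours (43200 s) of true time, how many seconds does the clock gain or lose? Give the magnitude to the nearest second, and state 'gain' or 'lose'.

lose 203 s

T ∝ √L, so T'/T = √(0.56470/0.5594) = 1.00473.
In 43200 s of true time the clock registers 43200/1.00473 = 42996.8 s, so it loses 203 s.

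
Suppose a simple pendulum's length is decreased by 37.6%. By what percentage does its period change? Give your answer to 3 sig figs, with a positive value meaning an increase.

-21.0%

T ∝ √L, so T'/T = √(0.6240) = 0.7899.
Percentage change in T = (0.7899 − 1) × 100% = -21.0%.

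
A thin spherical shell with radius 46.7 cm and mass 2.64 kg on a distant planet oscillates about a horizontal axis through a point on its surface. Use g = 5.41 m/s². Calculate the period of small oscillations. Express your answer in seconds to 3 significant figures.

I_cm = (2/3)mr² = 0.3838 kg·m². The pivot is at distance d = 0.467 m from the centre of mass.
By the parallel-axis theorem, I = I_cm + md² = 0.3838 + 0.5758 = 0.9596 kg·m².
T = 2π√(I/(mgd)) = 2π√(0.9596/(2.64 × 5.41 × 0.467)) = 2.38 s.

2.38 s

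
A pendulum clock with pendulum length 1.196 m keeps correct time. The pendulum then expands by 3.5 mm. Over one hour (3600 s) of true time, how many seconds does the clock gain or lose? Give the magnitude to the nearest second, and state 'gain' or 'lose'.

T ∝ √L, so T'/T = √(1.19950/1.196) = 1.00146.
In 3600 s of true time the clock registers 3600/1.00146 = 3594.7 s, so it loses 5 s.

lose 5 s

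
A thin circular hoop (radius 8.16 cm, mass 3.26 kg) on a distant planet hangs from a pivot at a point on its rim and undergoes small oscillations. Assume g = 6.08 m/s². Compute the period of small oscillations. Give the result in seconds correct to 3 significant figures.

1.03 s

I_cm = mr² = 0.02171 kg·m². The pivot is at distance d = 0.0816 m from the centre of mass.
By the parallel-axis theorem, I = I_cm + md² = 0.02171 + 0.02171 = 0.04341 kg·m².
T = 2π√(I/(mgd)) = 2π√(0.04341/(3.26 × 6.08 × 0.0816)) = 1.03 s.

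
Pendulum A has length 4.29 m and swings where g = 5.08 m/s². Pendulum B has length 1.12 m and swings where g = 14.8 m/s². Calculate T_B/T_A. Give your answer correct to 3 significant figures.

T = 2π√(L/g), so T_B/T_A = √((L_B/g_B)/(L_A/g_A)) = √((1.12/14.8)/(4.29/5.08)) = 0.299.

0.299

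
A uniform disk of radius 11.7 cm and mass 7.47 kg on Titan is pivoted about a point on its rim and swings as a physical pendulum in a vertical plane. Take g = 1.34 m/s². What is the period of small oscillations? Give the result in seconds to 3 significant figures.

2.27 s

I_cm = ½mr² = 0.05113 kg·m². The pivot is at distance d = 0.117 m from the centre of mass.
By the parallel-axis theorem, I = I_cm + md² = 0.05113 + 0.1023 = 0.1534 kg·m².
T = 2π√(I/(mgd)) = 2π√(0.1534/(7.47 × 1.34 × 0.117)) = 2.27 s.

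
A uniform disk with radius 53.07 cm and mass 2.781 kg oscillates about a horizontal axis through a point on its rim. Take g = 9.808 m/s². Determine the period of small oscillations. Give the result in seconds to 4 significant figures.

1.790 s

I_cm = ½mr² = 0.39162 kg·m². The pivot is at distance d = 0.5307 m from the centre of mass.
By the parallel-axis theorem, I = I_cm + md² = 0.39162 + 0.78325 = 1.1749 kg·m².
T = 2π√(I/(mgd)) = 2π√(1.1749/(2.781 × 9.808 × 0.5307)) = 1.790 s.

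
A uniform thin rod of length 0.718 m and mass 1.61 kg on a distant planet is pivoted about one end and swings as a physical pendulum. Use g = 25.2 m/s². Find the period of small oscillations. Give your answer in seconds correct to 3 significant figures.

0.866 s

For a physical pendulum T = 2π√(I/(mgd)), with d = 0.3590 m from pivot to centre of mass.
I_cm = mL²/12 = 1.61 × 0.718²/12 = 0.06917 kg·m²; I = I_cm + md² = 0.06917 + 1.61 × 0.3590² = 0.2767 kg·m².
T = 2π√(0.2767/(1.61 × 25.2 × 0.3590)) = 0.866 s.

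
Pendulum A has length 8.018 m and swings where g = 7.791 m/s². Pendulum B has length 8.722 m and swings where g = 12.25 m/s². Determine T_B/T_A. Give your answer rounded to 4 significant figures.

T = 2π√(L/g), so T_B/T_A = √((L_B/g_B)/(L_A/g_A)) = √((8.722/12.25)/(8.018/7.791)) = 0.8318.

0.8318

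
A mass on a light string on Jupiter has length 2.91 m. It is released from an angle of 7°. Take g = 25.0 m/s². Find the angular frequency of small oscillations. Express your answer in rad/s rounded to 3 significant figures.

ω = √(g/L) = √(25.0/2.91) = 2.93 rad/s.

2.93 rad/s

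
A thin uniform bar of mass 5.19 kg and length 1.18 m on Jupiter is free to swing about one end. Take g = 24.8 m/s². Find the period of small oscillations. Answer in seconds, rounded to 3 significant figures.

1.12 s

For a physical pendulum T = 2π√(I/(mgd)), with d = 0.5900 m from pivot to centre of mass.
I_cm = mL²/12 = 5.19 × 1.18²/12 = 0.6022 kg·m²; I = I_cm + md² = 0.6022 + 5.19 × 0.5900² = 2.409 kg·m².
T = 2π√(2.409/(5.19 × 24.8 × 0.5900)) = 1.12 s.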